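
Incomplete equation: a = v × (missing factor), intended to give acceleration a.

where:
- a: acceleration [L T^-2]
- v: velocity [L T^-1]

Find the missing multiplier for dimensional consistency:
1/t (inverse time), dimensions [T^-1]

a has dimensions [L T^-2] and v has dimensions [L T^-1].
The missing factor must have dimensions [L T^-2] / [L T^-1] = [T^-1], i.e. inverse time (1/t).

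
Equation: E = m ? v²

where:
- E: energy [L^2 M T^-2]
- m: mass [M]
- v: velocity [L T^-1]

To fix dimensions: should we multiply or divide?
multiplication (×): E = m × v²

E [L^2 M T^-2]; m [M]; v² [L^2 T^-2].
m × v² → [L^2 M T^-2] ✓
m ÷ v² → [L^-2 M T^2] ✗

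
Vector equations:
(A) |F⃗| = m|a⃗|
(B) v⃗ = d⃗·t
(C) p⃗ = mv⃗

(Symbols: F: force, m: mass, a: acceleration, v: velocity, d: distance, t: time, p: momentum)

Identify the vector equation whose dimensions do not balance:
(B) v⃗ = d⃗·t

(A) |F⃗| = m|a⃗|: LHS [L M T^-2], RHS [L M T^-2] ✓ — magnitudes of vectors are scalars
(B) v⃗ = d⃗·t: LHS [L T^-1], RHS [L T] ✗ — velocity is displacement per time; should be d⃗/t
(C) p⃗ = mv⃗: LHS [L M T^-1], RHS [L M T^-1] ✓ — mass (scalar) times velocity (vector)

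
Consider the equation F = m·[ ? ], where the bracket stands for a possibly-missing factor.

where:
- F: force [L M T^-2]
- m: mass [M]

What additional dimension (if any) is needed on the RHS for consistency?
[L T^-2] — acceleration (e.g. a)

F has dimensions [L M T^-2]; m has dimensions [M].
The bracketed factor must supply [L M T^-2] / [M] = [L T^-2].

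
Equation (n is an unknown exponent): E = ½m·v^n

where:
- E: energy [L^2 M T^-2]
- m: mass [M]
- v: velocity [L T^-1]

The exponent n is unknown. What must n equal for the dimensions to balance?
n = 2

E has dimensions [L^2 M T^-2]; v has dimensions [L T^-1].
The rest of the RHS has dimensions [M], so v^n must supply [L^2 T^-2].
With n = 2: ½m·v^2 has dimensions [L^2 M T^-2], matching the LHS ✓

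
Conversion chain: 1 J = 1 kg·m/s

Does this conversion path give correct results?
The chain is incorrect (it contains an error).

Incorrect: Joule is kg·m²/s², not kg·m/s (that is momentum)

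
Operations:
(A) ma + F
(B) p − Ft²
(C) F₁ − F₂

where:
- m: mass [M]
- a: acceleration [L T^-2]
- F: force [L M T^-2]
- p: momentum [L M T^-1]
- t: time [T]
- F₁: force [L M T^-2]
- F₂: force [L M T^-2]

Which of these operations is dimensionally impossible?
(B) p − Ft²

(A) ma + F: ma [L M T^-2] and F [L M T^-2] — same dimensions ✓
(B) p − Ft²: p [L M T^-1] and Ft² [L M] — different dimensions cannot be added/subtracted ✗
(C) F₁ − F₂: F₁ [L M T^-2] and F₂ [L M T^-2] — same dimensions ✓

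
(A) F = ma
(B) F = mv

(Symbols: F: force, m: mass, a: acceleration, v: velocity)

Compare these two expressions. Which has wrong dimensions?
(B)

(A) F = ma: LHS [L M T^-2], RHS [L M T^-2] ✓
(B) F = mv: LHS [L M T^-2], RHS [L M T^-1] ✗

Expression (B) F = mv is dimensionally incorrect.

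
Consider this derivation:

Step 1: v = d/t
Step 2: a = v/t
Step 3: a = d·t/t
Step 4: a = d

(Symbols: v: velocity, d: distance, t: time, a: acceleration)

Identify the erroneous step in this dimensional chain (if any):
Step 3

Step 1: v = d/t → LHS [L T^-1], RHS [L T^-1] ✓
Step 2: a = v/t → LHS [L T^-2], RHS [L T^-2] ✓
Step 3: a = d·t/t → LHS [L T^-2], RHS [L] ✗

The first dimensional inconsistency appears in step 3: a = d·t/t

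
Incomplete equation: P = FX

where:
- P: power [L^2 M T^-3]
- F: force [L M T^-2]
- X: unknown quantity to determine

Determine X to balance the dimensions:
X = v (velocity), dimensions [L T^-1]

P has dimensions [L^2 M T^-3]; the rest of the RHS (F) has dimensions [L M T^-2].
So X must have dimensions [L T^-1] — X = v (velocity).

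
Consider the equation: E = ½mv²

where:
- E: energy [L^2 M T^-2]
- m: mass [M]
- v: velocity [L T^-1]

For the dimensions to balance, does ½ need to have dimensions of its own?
No

E has dimensions [L^2 M T^-2] and mv² already has dimensions [L^2 M T^-2], so the equation balances without ½ contributing any dimensions. ½ is a pure (dimensionless) number; changing or removing it would not affect dimensional consistency.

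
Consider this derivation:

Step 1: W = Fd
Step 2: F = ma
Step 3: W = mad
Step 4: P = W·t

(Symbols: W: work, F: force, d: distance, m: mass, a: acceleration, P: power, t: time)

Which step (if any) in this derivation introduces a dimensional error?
Step 4

Step 1: W = Fd → LHS [L^2 M T^-2], RHS [L^2 M T^-2] ✓
Step 2: F = ma → LHS [L M T^-2], RHS [L M T^-2] ✓
Step 3: W = mad → LHS [L^2 M T^-2], RHS [L^2 M T^-2] ✓
Step 4: P = W·t → LHS [L^2 M T^-3], RHS [L^2 M T^-1] ✗

The first dimensional inconsistency appears in step 4: P = W·t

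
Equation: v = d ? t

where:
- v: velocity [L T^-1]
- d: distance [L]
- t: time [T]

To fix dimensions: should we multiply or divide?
division (÷): v = d ÷ t

v [L T^-1]; d [L]; t [T].
d × t → [L T] ✗
d ÷ t → [L T^-1] ✓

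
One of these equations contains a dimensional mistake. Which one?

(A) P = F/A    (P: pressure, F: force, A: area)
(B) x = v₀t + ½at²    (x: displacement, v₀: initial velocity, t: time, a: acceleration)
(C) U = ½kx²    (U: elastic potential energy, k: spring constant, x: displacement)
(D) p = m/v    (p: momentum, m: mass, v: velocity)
(D) p = m/v

The equation (D) p = m/v is dimensionally incorrect.

LHS (p): [L M T^-1]
RHS (m/v): [L^-1 M T] ✗

The dimensions do not match. The other three equations balance.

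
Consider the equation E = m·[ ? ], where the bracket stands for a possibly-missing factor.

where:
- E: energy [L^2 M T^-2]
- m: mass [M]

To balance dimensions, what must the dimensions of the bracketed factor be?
[L^2 T^-2] — velocity squared (e.g. v²)

E has dimensions [L^2 M T^-2]; m has dimensions [M].
The bracketed factor must supply [L^2 M T^-2] / [M] = [L^2 T^-2].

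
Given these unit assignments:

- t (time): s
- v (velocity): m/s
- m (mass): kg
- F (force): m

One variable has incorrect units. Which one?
F

The variable F (force) should have units N, not m.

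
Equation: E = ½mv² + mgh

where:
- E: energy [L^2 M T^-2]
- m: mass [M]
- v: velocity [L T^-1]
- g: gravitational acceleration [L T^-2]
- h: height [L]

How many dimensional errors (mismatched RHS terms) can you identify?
0

LHS E: [L^2 M T^-2]
- ½mv²: [L^2 M T^-2] ✓
- mgh: [L^2 M T^-2] ✓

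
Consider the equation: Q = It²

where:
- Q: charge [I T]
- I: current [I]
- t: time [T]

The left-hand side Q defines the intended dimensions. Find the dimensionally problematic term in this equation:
The right-hand side term It²

Q has dimensions [I T], but It² has dimensions [I T^2], so the term It² is dimensionally wrong for Q.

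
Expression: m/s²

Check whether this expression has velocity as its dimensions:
No

The expression m/s² has dimensions [L T^-2], but velocity has dimensions [L T^-1].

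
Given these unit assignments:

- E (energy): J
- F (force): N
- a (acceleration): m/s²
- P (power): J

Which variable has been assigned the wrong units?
P

The variable P (power) should have units W, not J.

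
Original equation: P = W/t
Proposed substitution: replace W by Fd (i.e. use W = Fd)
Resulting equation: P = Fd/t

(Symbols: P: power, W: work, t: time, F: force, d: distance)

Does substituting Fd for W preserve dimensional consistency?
Yes

[W] = [L^2 M T^-2] and [Fd] = [L^2 M T^-2]. These match, so the substitution replaces a quantity by one of the same dimensions and the result P = Fd/t has LHS [L^2 M T^-3] vs RHS [L^2 M T^-3] — still consistent.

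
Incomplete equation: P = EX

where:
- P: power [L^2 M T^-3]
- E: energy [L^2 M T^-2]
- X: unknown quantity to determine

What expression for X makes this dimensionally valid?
X = f (inverse time / frequency (1/t)), dimensions [T^-1]

P has dimensions [L^2 M T^-3]; the rest of the RHS (E) has dimensions [L^2 M T^-2].
So X must have dimensions [T^-1] — X = f (inverse time / frequency (1/t)).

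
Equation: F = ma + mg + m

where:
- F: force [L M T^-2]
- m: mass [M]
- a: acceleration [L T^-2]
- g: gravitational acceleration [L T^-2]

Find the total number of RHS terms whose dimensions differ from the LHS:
1

LHS F: [L M T^-2]
- ma: [L M T^-2] ✓
- mg: [L M T^-2] ✓
- m: [M] ✗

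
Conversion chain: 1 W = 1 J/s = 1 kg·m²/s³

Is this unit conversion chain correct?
The chain is correct (no errors).

Correct: Watt is Joule per second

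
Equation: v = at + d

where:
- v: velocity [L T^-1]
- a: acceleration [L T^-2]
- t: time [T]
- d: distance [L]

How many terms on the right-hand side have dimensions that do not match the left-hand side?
1

LHS v: [L T^-1]
- at: [L T^-1] ✓
- d: [L] ✗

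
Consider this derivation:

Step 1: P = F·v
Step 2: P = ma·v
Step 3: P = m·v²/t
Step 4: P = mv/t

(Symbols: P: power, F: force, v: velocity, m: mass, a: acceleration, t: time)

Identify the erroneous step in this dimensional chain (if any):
Step 4

Step 1: P = F·v → LHS [L^2 M T^-3], RHS [L^2 M T^-3] ✓
Step 2: P = ma·v → LHS [L^2 M T^-3], RHS [L^2 M T^-3] ✓
Step 3: P = m·v²/t → LHS [L^2 M T^-3], RHS [L^2 M T^-3] ✓
Step 4: P = mv/t → LHS [L^2 M T^-3], RHS [L M T^-2] ✗

The first dimensional inconsistency appears in step 4: P = mv/t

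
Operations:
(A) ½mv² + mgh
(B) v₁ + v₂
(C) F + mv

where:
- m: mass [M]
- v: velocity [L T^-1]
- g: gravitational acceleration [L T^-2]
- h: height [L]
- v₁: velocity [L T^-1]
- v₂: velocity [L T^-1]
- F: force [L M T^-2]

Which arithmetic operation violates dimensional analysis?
(C) F + mv

(A) ½mv² + mgh: ½mv² [L^2 M T^-2] and mgh [L^2 M T^-2] — same dimensions ✓
(B) v₁ + v₂: v₁ [L T^-1] and v₂ [L T^-1] — same dimensions ✓
(C) F + mv: F [L M T^-2] and mv [L M T^-1] — different dimensions cannot be added/subtracted ✗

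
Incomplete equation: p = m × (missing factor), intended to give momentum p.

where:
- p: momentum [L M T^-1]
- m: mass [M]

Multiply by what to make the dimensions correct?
v (velocity), dimensions [L T^-1]

p has dimensions [L M T^-1] and m has dimensions [M].
The missing factor must have dimensions [L M T^-1] / [M] = [L T^-1], i.e. velocity (v).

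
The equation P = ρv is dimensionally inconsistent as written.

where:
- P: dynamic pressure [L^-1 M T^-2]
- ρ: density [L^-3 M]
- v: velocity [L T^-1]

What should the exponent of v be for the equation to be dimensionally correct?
The exponent of v should be 2: P = ρv^2

The LHS P has dimensions [L^-1 M T^-2]; v has dimensions [L T^-1].
As written, the RHS ρv (exponent 1 on v) has dimensions [L^-2 M T^-1], which does not match.
With exponent 2, the RHS ρv^2 has dimensions [L^-1 M T^-2], matching the LHS.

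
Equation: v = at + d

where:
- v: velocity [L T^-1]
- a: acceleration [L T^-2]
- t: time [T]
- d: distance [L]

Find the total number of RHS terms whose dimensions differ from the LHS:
1

LHS v: [L T^-1]
- at: [L T^-1] ✓
- d: [L] ✗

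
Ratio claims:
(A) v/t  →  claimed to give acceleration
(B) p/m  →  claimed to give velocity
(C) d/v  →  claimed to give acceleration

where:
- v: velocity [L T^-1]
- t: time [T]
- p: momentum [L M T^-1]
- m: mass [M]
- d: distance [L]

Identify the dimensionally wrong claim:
(C) d/v does not give acceleration

(A) v/t: [L T^-2] = acceleration [L T^-2] ✓
(B) p/m: [L T^-1] = velocity [L T^-1] ✓
(C) d/v: [T] ≠ acceleration [L T^-2] ✗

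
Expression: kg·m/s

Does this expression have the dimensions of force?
No

The expression kg·m/s has dimensions [L M T^-1], but force has dimensions [L M T^-2].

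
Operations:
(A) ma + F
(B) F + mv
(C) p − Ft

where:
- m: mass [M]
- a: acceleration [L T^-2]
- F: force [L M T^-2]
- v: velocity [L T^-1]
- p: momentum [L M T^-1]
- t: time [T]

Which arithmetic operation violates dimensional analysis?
(B) F + mv

(A) ma + F: ma [L M T^-2] and F [L M T^-2] — same dimensions ✓
(B) F + mv: F [L M T^-2] and mv [L M T^-1] — different dimensions cannot be added/subtracted ✗
(C) p − Ft: p [L M T^-1] and Ft [L M T^-1] — same dimensions ✓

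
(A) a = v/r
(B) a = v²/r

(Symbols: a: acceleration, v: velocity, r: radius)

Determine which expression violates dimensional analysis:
(A)

(A) a = v/r: LHS [L T^-2], RHS [T^-1] ✗
(B) a = v²/r: LHS [L T^-2], RHS [L T^-2] ✓

Expression (A) a = v/r is dimensionally incorrect.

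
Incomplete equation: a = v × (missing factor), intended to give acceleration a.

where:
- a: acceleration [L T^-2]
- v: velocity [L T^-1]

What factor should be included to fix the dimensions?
1/t (inverse time), dimensions [T^-1]

a has dimensions [L T^-2] and v has dimensions [L T^-1].
The missing factor must have dimensions [L T^-2] / [L T^-1] = [T^-1], i.e. inverse time (1/t).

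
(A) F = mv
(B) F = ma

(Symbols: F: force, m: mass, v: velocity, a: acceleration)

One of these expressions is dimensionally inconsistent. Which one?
(A)

(A) F = mv: LHS [L M T^-2], RHS [L M T^-1] ✗
(B) F = ma: LHS [L M T^-2], RHS [L M T^-2] ✓

Expression (A) F = mv is dimensionally incorrect.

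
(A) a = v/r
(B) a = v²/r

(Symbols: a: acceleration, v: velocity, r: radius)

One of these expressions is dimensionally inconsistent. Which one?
(A)

(A) a = v/r: LHS [L T^-2], RHS [T^-1] ✗
(B) a = v²/r: LHS [L T^-2], RHS [L T^-2] ✓

Expression (A) a = v/r is dimensionally incorrect.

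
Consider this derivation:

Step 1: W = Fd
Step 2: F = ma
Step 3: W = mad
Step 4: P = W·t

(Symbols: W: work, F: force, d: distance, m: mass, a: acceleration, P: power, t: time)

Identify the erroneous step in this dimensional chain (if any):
Step 4

Step 1: W = Fd → LHS [L^2 M T^-2], RHS [L^2 M T^-2] ✓
Step 2: F = ma → LHS [L M T^-2], RHS [L M T^-2] ✓
Step 3: W = mad → LHS [L^2 M T^-2], RHS [L^2 M T^-2] ✓
Step 4: P = W·t → LHS [L^2 M T^-3], RHS [L^2 M T^-1] ✗

The first dimensional inconsistency appears in step 4: P = W·t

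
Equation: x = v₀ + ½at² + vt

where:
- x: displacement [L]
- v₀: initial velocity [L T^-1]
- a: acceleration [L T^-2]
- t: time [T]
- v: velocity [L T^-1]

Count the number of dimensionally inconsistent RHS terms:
1

LHS x: [L]
- v₀: [L T^-1] ✗
- ½at²: [L] ✓
- vt: [L] ✓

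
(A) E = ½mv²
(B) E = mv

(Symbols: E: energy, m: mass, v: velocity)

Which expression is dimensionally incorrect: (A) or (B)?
(B)

(A) E = ½mv²: LHS [L^2 M T^-2], RHS [L^2 M T^-2] ✓
(B) E = mv: LHS [L^2 M T^-2], RHS [L M T^-1] ✗

Expression (B) E = mv is dimensionally incorrect.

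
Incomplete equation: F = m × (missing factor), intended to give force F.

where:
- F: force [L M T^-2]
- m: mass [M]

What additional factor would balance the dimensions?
a (acceleration), dimensions [L T^-2]

F has dimensions [L M T^-2] and m has dimensions [M].
The missing factor must have dimensions [L M T^-2] / [M] = [L T^-2], i.e. acceleration (a).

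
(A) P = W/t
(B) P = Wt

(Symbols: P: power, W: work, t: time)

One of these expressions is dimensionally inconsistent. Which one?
(B)

(A) P = W/t: LHS [L^2 M T^-3], RHS [L^2 M T^-3] ✓
(B) P = Wt: LHS [L^2 M T^-3], RHS [L^2 M T^-1] ✗

Expression (B) P = Wt is dimensionally incorrect.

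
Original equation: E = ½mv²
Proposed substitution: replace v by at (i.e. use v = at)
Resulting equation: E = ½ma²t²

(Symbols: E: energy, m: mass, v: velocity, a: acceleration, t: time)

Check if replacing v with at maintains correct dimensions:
Yes

[v] = [L T^-1] and [at] = [L T^-1]. These match, so the substitution replaces a quantity by one of the same dimensions and the result E = ½ma²t² has LHS [L^2 M T^-2] vs RHS [L^2 M T^-2] — still consistent.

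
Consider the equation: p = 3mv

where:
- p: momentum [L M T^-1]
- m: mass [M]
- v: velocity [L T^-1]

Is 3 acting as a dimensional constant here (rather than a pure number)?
No

p has dimensions [L M T^-1] and mv already has dimensions [L M T^-1], so the equation balances without 3 contributing any dimensions. 3 is a pure (dimensionless) number; changing or removing it would not affect dimensional consistency.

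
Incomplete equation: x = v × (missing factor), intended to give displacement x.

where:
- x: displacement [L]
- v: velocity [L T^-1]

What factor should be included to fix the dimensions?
t (time), dimensions [T]

x has dimensions [L] and v has dimensions [L T^-1].
The missing factor must have dimensions [L] / [L T^-1] = [T], i.e. time (t).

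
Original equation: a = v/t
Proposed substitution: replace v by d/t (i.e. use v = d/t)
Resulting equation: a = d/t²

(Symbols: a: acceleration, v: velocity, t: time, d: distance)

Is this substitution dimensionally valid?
Yes

[v] = [L T^-1] and [d/t] = [L T^-1]. These match, so the substitution replaces a quantity by one of the same dimensions and the result a = d/t² has LHS [L T^-2] vs RHS [L T^-2] — still consistent.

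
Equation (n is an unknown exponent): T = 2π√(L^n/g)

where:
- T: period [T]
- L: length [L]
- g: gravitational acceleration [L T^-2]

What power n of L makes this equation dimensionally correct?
n = 1

T has dimensions [T]; L has dimensions [L].
With n = 1: 2π√(L^1/g) has dimensions [T], matching the LHS ✓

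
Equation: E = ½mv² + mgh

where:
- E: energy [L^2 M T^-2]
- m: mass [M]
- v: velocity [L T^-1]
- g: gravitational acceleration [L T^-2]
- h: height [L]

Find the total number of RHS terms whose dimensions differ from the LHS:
0

LHS E: [L^2 M T^-2]
- ½mv²: [L^2 M T^-2] ✓
- mgh: [L^2 M T^-2] ✓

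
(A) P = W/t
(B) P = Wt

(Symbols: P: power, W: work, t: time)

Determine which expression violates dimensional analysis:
(B)

(A) P = W/t: LHS [L^2 M T^-3], RHS [L^2 M T^-3] ✓
(B) P = Wt: LHS [L^2 M T^-3], RHS [L^2 M T^-1] ✗

Expression (B) P = Wt is dimensionally incorrect.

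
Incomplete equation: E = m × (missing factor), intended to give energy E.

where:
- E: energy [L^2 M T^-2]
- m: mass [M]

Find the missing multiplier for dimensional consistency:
v² (velocity squared), dimensions [L^2 T^-2]

E has dimensions [L^2 M T^-2] and m has dimensions [M].
The missing factor must have dimensions [L^2 M T^-2] / [M] = [L^2 T^-2], i.e. velocity squared (v²).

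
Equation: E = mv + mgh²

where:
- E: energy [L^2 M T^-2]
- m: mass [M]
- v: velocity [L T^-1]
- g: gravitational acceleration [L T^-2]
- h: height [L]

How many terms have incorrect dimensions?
2

LHS E: [L^2 M T^-2]
- mv: [L M T^-1] ✗
- mgh²: [L^3 M T^-2] ✗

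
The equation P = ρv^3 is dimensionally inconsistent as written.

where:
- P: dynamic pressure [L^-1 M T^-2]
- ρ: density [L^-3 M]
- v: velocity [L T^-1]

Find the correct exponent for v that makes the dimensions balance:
The exponent of v should be 2: P = ρv^2

The LHS P has dimensions [L^-1 M T^-2]; v has dimensions [L T^-1].
As written, the RHS ρv^3 (exponent 3 on v) has dimensions [M T^-3], which does not match.
With exponent 2, the RHS ρv^2 has dimensions [L^-1 M T^-2], matching the LHS.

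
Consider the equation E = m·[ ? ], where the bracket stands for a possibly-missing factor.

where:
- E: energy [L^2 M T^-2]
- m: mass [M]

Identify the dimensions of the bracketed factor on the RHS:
[L^2 T^-2] — velocity squared (e.g. v²)

E has dimensions [L^2 M T^-2]; m has dimensions [M].
The bracketed factor must supply [L^2 M T^-2] / [M] = [L^2 T^-2].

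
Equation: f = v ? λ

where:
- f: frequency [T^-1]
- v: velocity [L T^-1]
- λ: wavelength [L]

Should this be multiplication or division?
division (÷): f = v ÷ λ

f [T^-1]; v [L T^-1]; λ [L].
v × λ → [L^2 T^-1] ✗
v ÷ λ → [T^-1] ✓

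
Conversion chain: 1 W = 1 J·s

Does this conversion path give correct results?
The chain is incorrect (it contains an error).

Incorrect: Watt is J/s, not J·s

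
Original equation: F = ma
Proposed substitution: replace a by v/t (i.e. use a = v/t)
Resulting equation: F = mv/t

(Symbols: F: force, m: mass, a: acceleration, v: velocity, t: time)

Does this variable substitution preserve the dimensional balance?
Yes

[a] = [L T^-2] and [v/t] = [L T^-2]. These match, so the substitution replaces a quantity by one of the same dimensions and the result F = mv/t has LHS [L M T^-2] vs RHS [L M T^-2] — still consistent.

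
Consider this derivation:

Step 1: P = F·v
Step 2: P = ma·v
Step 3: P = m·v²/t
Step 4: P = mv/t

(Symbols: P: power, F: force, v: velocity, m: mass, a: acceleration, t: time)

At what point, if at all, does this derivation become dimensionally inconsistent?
Step 4

Step 1: P = F·v → LHS [L^2 M T^-3], RHS [L^2 M T^-3] ✓
Step 2: P = ma·v → LHS [L^2 M T^-3], RHS [L^2 M T^-3] ✓
Step 3: P = m·v²/t → LHS [L^2 M T^-3], RHS [L^2 M T^-3] ✓
Step 4: P = mv/t → LHS [L^2 M T^-3], RHS [L M T^-2] ✗

The first dimensional inconsistency appears in step 4: P = mv/t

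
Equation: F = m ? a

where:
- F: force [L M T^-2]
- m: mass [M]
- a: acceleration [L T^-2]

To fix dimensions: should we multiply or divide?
multiplication (×): F = m × a

F [L M T^-2]; m [M]; a [L T^-2].
m × a → [L M T^-2] ✓
m ÷ a → [L^-1 M T^2] ✗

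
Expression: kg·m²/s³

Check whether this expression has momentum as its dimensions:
No

The expression kg·m²/s³ has dimensions [L^2 M T^-3], but momentum has dimensions [L M T^-1].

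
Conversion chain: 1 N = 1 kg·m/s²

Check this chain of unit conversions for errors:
The chain is correct (no errors).

Correct: Newton is defined as kg·m/s²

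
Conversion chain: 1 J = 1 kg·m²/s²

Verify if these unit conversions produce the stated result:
The chain is correct (no errors).

Correct: Joule is defined as kg·m²/s²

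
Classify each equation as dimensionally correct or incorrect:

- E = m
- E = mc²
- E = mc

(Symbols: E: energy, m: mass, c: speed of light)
Dimensionally correct: E = mc²
Dimensionally incorrect: E = m, E = mc
Ordered (correct first, then incorrect): E = mc², E = m, E = mc

- E = m: LHS [L^2 M T^-2], RHS [M] → incorrect ✗
- E = mc²: LHS [L^2 M T^-2], RHS [L^2 M T^-2] → correct ✓
- E = mc: LHS [L^2 M T^-2], RHS [L M T^-1] → incorrect ✗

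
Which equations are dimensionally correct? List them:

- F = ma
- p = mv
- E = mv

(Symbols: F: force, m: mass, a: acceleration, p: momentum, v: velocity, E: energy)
Dimensionally correct: F = ma, p = mv
Dimensionally incorrect: E = mv
Ordered (correct first, then incorrect): F = ma, p = mv, E = mv

- F = ma: LHS [L M T^-2], RHS [L M T^-2] → correct ✓
- p = mv: LHS [L M T^-1], RHS [L M T^-1] → correct ✓
- E = mv: LHS [L^2 M T^-2], RHS [L M T^-1] → incorrect ✗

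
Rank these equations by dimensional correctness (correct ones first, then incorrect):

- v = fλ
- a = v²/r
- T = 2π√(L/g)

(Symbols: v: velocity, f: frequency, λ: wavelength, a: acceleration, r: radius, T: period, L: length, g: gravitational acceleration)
Dimensionally correct: v = fλ, a = v²/r, T = 2π√(L/g)
Dimensionally incorrect: none
Ordered (correct first, then incorrect): v = fλ, a = v²/r, T = 2π√(L/g)

- v = fλ: LHS [L T^-1], RHS [L T^-1] → correct ✓
- a = v²/r: LHS [L T^-2], RHS [L T^-2] → correct ✓
- T = 2π√(L/g): LHS [T], RHS [T] → correct ✓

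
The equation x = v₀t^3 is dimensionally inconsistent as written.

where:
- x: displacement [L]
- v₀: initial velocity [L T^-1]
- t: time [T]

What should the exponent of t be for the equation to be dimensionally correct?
The exponent of t should be 1: x = v₀t

The LHS x has dimensions [L]; t has dimensions [T].
As written, the RHS v₀t^3 (exponent 3 on t) has dimensions [L T^2], which does not match.
With exponent 1, the RHS v₀t has dimensions [L], matching the LHS.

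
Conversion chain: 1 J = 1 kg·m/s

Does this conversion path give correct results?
The chain is incorrect (it contains an error).

Incorrect: Joule is kg·m²/s², not kg·m/s (that is momentum)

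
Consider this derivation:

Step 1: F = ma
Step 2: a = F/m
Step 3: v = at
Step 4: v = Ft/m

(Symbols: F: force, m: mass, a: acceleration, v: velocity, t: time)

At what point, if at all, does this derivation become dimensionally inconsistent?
No step introduces an error — all steps are dimensionally consistent.

Step 1: F = ma → LHS [L M T^-2], RHS [L M T^-2] ✓
Step 2: a = F/m → LHS [L T^-2], RHS [L T^-2] ✓
Step 3: v = at → LHS [L T^-1], RHS [L T^-1] ✓
Step 4: v = Ft/m → LHS [L T^-1], RHS [L T^-1] ✓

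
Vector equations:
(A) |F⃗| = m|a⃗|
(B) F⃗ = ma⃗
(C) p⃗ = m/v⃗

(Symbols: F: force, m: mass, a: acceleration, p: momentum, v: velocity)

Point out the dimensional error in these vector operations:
(C) p⃗ = m/v⃗

(A) |F⃗| = m|a⃗|: LHS [L M T^-2], RHS [L M T^-2] ✓ — magnitudes of vectors are scalars
(B) F⃗ = ma⃗: LHS [L M T^-2], RHS [L M T^-2] ✓ — Force and acceleration are vectors, mass is a scalar
(C) p⃗ = m/v⃗: LHS [L M T^-1], RHS [L^-1 M T] ✗ — momentum is mass times velocity; should be mv⃗ (and division by a vector is undefined)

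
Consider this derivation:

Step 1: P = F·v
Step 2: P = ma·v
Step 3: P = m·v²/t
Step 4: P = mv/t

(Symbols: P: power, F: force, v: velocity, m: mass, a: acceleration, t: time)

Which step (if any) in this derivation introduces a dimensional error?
Step 4

Step 1: P = F·v → LHS [L^2 M T^-3], RHS [L^2 M T^-3] ✓
Step 2: P = ma·v → LHS [L^2 M T^-3], RHS [L^2 M T^-3] ✓
Step 3: P = m·v²/t → LHS [L^2 M T^-3], RHS [L^2 M T^-3] ✓
Step 4: P = mv/t → LHS [L^2 M T^-3], RHS [L M T^-2] ✗

The first dimensional inconsistency appears in step 4: P = mv/t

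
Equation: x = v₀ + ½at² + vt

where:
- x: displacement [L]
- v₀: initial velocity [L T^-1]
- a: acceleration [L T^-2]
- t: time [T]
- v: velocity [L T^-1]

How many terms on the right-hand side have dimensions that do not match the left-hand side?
1

LHS x: [L]
- v₀: [L T^-1] ✗
- ½at²: [L] ✓
- vt: [L] ✓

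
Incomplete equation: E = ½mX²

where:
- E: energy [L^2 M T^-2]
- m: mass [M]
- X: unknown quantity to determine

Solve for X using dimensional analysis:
X = v (velocity), dimensions [L T^-1]

E has dimensions [L^2 M T^-2]; the rest of the RHS (½m) has dimensions [M].
So X² must have dimensions [L^2 T^-2], i.e. X has dimensions [L T^-1] — X = v (velocity).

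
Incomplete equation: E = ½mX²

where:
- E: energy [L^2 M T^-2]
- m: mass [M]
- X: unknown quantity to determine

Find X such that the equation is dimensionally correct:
X = v (velocity), dimensions [L T^-1]

E has dimensions [L^2 M T^-2]; the rest of the RHS (½m) has dimensions [M].
So X² must have dimensions [L^2 T^-2], i.e. X has dimensions [L T^-1] — X = v (velocity).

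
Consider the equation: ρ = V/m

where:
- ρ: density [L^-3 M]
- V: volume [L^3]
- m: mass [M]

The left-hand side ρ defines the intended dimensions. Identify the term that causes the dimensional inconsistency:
The right-hand side term V/m

ρ has dimensions [L^-3 M], but V/m has dimensions [L^3 M^-1], so the term V/m is dimensionally wrong for ρ.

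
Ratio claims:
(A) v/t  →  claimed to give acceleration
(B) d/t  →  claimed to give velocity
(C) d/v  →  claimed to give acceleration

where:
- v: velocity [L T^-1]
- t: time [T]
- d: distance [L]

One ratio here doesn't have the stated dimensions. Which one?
(C) d/v does not give acceleration

(A) v/t: [L T^-2] = acceleration [L T^-2] ✓
(B) d/t: [L T^-1] = velocity [L T^-1] ✓
(C) d/v: [T] ≠ acceleration [L T^-2] ✗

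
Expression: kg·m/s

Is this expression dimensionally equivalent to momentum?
Yes

The expression kg·m/s has dimensions [L M T^-1], which is exactly momentum [L M T^-1].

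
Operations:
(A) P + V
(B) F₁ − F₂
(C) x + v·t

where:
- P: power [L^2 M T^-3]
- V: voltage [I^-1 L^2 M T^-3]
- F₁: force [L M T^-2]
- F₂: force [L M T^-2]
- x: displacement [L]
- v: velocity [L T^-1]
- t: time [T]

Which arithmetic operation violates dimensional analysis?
(A) P + V

(A) P + V: P [L^2 M T^-3] and V [I^-1 L^2 M T^-3] — different dimensions cannot be added/subtracted ✗
(B) F₁ − F₂: F₁ [L M T^-2] and F₂ [L M T^-2] — same dimensions ✓
(C) x + v·t: x [L] and v·t [L] — same dimensions ✓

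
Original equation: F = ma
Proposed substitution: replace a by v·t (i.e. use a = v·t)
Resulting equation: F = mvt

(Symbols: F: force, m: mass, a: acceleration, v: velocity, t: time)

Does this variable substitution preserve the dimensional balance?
No

[a] = [L T^-2] and [v·t] = [L]. These differ, so the substitution replaces a quantity by one of different dimensions and the result F = mvt has LHS [L M T^-2] vs RHS [L M] — inconsistent.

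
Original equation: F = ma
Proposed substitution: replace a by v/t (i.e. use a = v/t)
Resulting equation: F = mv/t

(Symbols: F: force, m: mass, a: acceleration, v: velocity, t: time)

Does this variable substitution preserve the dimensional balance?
Yes

[a] = [L T^-2] and [v/t] = [L T^-2]. These match, so the substitution replaces a quantity by one of the same dimensions and the result F = mv/t has LHS [L M T^-2] vs RHS [L M T^-2] — still consistent.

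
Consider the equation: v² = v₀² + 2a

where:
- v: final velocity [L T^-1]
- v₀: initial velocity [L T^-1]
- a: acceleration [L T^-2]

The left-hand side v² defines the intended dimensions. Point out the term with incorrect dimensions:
The term 2a

Checking each RHS term against the LHS:
- v₀²: [L^2 T^-2] — matches v² [L^2 T^-2] ✓
- 2a: [L T^-2] — does NOT match v² [L^2 T^-2] ✗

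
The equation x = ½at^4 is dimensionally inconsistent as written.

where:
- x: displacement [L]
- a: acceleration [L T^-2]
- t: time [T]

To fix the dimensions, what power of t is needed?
The exponent of t should be 2: x = ½at^2

The LHS x has dimensions [L]; t has dimensions [T].
As written, the RHS ½at^4 (exponent 4 on t) has dimensions [L T^2], which does not match.
With exponent 2, the RHS ½at^2 has dimensions [L], matching the LHS.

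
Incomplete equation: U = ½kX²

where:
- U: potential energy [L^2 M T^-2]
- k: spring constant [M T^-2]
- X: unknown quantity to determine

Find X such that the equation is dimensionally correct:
X = x (displacement), dimensions [L]

U has dimensions [L^2 M T^-2]; the rest of the RHS (½k) has dimensions [M T^-2].
So X² must have dimensions [L^2], i.e. X has dimensions [L] — X = x (displacement).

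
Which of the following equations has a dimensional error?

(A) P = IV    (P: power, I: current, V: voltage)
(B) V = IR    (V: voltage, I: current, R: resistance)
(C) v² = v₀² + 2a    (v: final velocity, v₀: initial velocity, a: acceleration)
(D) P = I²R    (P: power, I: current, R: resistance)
(C) v² = v₀² + 2a

The equation (C) v² = v₀² + 2a is dimensionally incorrect.

LHS (v²): [L^2 T^-2]
RHS terms:
  - v₀²: [L^2 T^-2] ✓
  - 2a: [L T^-2] ✗ (does not match LHS)

The dimensions do not match. The other three equations balance.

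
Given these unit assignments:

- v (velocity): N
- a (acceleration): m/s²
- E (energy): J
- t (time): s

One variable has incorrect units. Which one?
v

The variable v (velocity) should have units m/s, not N.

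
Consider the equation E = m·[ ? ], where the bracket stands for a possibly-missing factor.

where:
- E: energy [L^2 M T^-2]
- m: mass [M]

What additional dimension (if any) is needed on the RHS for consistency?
[L^2 T^-2] — velocity squared (e.g. v²)

E has dimensions [L^2 M T^-2]; m has dimensions [M].
The bracketed factor must supply [L^2 M T^-2] / [M] = [L^2 T^-2].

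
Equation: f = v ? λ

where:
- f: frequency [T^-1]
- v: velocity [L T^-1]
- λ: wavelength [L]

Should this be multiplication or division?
division (÷): f = v ÷ λ

f [T^-1]; v [L T^-1]; λ [L].
v × λ → [L^2 T^-1] ✗
v ÷ λ → [T^-1] ✓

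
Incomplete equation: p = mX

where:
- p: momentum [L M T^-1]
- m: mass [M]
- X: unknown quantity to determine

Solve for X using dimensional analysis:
X = v (velocity), dimensions [L T^-1]

p has dimensions [L M T^-1]; the rest of the RHS (m) has dimensions [M].
So X must have dimensions [L T^-1] — X = v (velocity).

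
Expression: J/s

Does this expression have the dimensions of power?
Yes

The expression J/s has dimensions [L^2 M T^-3], which is exactly power [L^2 M T^-3].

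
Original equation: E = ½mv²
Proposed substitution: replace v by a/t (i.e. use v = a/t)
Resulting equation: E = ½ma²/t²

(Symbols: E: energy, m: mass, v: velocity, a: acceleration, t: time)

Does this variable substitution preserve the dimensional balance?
No

[v] = [L T^-1] and [a/t] = [L T^-3]. These differ, so the substitution replaces a quantity by one of different dimensions and the result E = ½ma²/t² has LHS [L^2 M T^-2] vs RHS [L^2 M T^-6] — inconsistent.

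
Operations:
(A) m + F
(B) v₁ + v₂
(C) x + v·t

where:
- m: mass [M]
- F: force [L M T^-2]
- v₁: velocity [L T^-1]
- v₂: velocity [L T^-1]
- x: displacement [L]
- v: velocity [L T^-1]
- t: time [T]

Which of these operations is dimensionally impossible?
(A) m + F

(A) m + F: m [M] and F [L M T^-2] — different dimensions cannot be added/subtracted ✗
(B) v₁ + v₂: v₁ [L T^-1] and v₂ [L T^-1] — same dimensions ✓
(C) x + v·t: x [L] and v·t [L] — same dimensions ✓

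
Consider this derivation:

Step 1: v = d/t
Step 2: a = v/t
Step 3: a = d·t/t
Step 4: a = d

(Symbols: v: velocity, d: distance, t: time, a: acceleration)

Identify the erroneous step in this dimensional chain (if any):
Step 3

Step 1: v = d/t → LHS [L T^-1], RHS [L T^-1] ✓
Step 2: a = v/t → LHS [L T^-2], RHS [L T^-2] ✓
Step 3: a = d·t/t → LHS [L T^-2], RHS [L] ✗

The first dimensional inconsistency appears in step 3: a = d·t/t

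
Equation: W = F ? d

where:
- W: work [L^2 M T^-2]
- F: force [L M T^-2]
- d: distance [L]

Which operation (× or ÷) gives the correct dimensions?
multiplication (×): W = F × d

W [L^2 M T^-2]; F [L M T^-2]; d [L].
F × d → [L^2 M T^-2] ✓
F ÷ d → [M T^-2] ✗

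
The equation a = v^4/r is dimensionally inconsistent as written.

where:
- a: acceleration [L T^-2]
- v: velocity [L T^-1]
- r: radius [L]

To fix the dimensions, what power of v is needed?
The exponent of v should be 2: a = v^2/r

The LHS a has dimensions [L T^-2]; v has dimensions [L T^-1].
As written, the RHS v^4/r (exponent 4 on v) has dimensions [L^3 T^-4], which does not match.
With exponent 2, the RHS v^2/r has dimensions [L T^-2], matching the LHS.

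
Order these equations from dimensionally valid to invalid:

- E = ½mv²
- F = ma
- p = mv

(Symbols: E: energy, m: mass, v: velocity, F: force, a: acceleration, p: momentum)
Dimensionally correct: E = ½mv², F = ma, p = mv
Dimensionally incorrect: none
Ordered (correct first, then incorrect): E = ½mv², F = ma, p = mv

- E = ½mv²: LHS [L^2 M T^-2], RHS [L^2 M T^-2] → correct ✓
- F = ma: LHS [L M T^-2], RHS [L M T^-2] → correct ✓
- p = mv: LHS [L M T^-1], RHS [L M T^-1] → correct ✓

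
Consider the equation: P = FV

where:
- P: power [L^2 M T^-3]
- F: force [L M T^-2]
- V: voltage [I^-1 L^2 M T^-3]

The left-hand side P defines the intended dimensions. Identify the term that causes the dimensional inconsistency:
The right-hand side term FV

P has dimensions [L^2 M T^-3], but FV has dimensions [I^-1 L^3 M^2 T^-5], so the term FV is dimensionally wrong for P.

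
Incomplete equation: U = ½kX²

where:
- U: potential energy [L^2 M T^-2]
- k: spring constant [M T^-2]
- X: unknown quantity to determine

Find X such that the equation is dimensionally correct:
X = x (displacement), dimensions [L]

U has dimensions [L^2 M T^-2]; the rest of the RHS (½k) has dimensions [M T^-2].
So X² must have dimensions [L^2], i.e. X has dimensions [L] — X = x (displacement).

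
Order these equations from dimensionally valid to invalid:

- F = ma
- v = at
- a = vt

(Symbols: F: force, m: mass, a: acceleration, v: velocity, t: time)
Dimensionally correct: F = ma, v = at
Dimensionally incorrect: a = vt
Ordered (correct first, then incorrect): F = ma, v = at, a = vt

- F = ma: LHS [L M T^-2], RHS [L M T^-2] → correct ✓
- v = at: LHS [L T^-1], RHS [L T^-1] → correct ✓
- a = vt: LHS [L T^-2], RHS [L] → incorrect ✗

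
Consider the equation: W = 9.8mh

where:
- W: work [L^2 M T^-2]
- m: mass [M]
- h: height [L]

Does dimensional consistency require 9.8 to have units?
Yes

W has dimensions [L^2 M T^-2], while mh alone has dimensions [L M]. For the equation to balance, the factor 9.8 must carry dimensions [L T^-2] — it is a dimensional constant (a numerical value of a physical quantity with its units suppressed), not a pure number.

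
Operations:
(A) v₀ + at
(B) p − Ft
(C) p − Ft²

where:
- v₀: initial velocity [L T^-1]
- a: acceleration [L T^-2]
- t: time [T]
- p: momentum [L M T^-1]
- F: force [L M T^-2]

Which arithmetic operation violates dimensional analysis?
(C) p − Ft²

(A) v₀ + at: v₀ [L T^-1] and at [L T^-1] — same dimensions ✓
(B) p − Ft: p [L M T^-1] and Ft [L M T^-1] — same dimensions ✓
(C) p − Ft²: p [L M T^-1] and Ft² [L M] — different dimensions cannot be added/subtracted ✗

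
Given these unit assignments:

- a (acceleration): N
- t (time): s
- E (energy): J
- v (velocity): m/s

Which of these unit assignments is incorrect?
a

The variable a (acceleration) should have units m/s², not N.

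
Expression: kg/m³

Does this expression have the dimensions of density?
Yes

The expression kg/m³ has dimensions [L^-3 M], which is exactly density [L^-3 M].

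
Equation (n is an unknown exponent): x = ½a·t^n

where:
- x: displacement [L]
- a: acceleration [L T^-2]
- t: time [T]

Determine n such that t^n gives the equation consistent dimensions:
n = 2

x has dimensions [L]; t has dimensions [T].
The rest of the RHS has dimensions [L T^-2], so t^n must supply [T^2].
With n = 2: ½a·t^2 has dimensions [L], matching the LHS ✓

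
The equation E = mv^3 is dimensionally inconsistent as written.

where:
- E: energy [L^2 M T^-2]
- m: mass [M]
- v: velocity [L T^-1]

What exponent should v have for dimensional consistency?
The exponent of v should be 2: E = mv^2

The LHS E has dimensions [L^2 M T^-2]; v has dimensions [L T^-1].
As written, the RHS mv^3 (exponent 3 on v) has dimensions [L^3 M T^-3], which does not match.
With exponent 2, the RHS mv^2 has dimensions [L^2 M T^-2], matching the LHS.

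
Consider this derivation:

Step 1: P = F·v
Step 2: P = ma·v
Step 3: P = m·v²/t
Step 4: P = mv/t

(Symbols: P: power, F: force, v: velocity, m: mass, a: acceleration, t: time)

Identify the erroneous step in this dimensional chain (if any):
Step 4

Step 1: P = F·v → LHS [L^2 M T^-3], RHS [L^2 M T^-3] ✓
Step 2: P = ma·v → LHS [L^2 M T^-3], RHS [L^2 M T^-3] ✓
Step 3: P = m·v²/t → LHS [L^2 M T^-3], RHS [L^2 M T^-3] ✓
Step 4: P = mv/t → LHS [L^2 M T^-3], RHS [L M T^-2] ✗

The first dimensional inconsistency appears in step 4: P = mv/t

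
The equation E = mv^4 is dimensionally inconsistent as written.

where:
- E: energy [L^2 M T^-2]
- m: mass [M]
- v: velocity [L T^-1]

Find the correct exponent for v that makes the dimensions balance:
The exponent of v should be 2: E = mv^2

The LHS E has dimensions [L^2 M T^-2]; v has dimensions [L T^-1].
As written, the RHS mv^4 (exponent 4 on v) has dimensions [L^4 M T^-4], which does not match.
With exponent 2, the RHS mv^2 has dimensions [L^2 M T^-2], matching the LHS.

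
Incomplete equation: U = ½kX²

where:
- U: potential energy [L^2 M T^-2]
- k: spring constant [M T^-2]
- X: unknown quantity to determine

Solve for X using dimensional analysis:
X = x (displacement), dimensions [L]

U has dimensions [L^2 M T^-2]; the rest of the RHS (½k) has dimensions [M T^-2].
So X² must have dimensions [L^2], i.e. X has dimensions [L] — X = x (displacement).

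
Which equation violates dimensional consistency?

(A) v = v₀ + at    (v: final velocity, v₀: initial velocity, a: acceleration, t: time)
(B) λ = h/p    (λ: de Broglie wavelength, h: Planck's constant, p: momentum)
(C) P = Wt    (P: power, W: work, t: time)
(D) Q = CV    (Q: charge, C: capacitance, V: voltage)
(C) P = Wt

The equation (C) P = Wt is dimensionally incorrect.

LHS (P): [L^2 M T^-3]
RHS (Wt): [L^2 M T^-1] ✗

The dimensions do not match. The other three equations balance.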